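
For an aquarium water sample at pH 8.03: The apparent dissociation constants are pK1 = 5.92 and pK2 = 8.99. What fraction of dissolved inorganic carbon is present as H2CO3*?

α₀ = 0.00695

α₀ = 1 / (1 + K1/[H⁺] + K1K2/[H⁺]²) = 1 / (1 + 10^+2.11 + 10^+1.15)
   = 1 / (1 + 128.82 + 14.125) = 1/143.95 = 0.006947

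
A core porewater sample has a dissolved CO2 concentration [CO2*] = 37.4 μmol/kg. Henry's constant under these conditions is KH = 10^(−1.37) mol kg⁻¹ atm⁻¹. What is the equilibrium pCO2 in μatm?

pCO2 = 877 μatm

KH = 10^(−1.37) = 4.266×10^-2 mol kg⁻¹ atm⁻¹
pCO2 = [CO2*]/KH = 37.4×10^-6 / 4.266×10^-2 = 8.77×10^-4 atm = 877 μatm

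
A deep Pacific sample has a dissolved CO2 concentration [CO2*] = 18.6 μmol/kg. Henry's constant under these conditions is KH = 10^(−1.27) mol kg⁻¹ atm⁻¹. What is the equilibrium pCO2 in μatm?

KH = 10^(−1.27) = 5.370×10^-2 mol kg⁻¹ atm⁻¹
pCO2 = [CO2*]/KH = 18.6×10^-6 / 5.370×10^-2 = 3.46×10^-4 atm = 346 μatm

pCO2 = 346 μatm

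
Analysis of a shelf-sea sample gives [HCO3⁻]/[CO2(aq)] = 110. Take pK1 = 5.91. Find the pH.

From K1 = [H⁺][HCO3⁻]/[CO2(aq)]:  pH = pK1 + log₁₀([HCO3⁻]/[CO2(aq)])
log₁₀(110) = +2.041
pH = 5.91 + (+2.041) = 7.95

pH = 7.95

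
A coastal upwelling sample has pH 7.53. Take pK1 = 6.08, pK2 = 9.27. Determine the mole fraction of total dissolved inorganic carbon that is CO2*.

α₀ = 0.0337

α₀ = 1 / (1 + K1/[H⁺] + K1K2/[H⁺]²) = 1 / (1 + 10^+1.45 + 10^-0.29)
   = 1 / (1 + 28.184 + 0.51286) = 1/29.697 = 0.03367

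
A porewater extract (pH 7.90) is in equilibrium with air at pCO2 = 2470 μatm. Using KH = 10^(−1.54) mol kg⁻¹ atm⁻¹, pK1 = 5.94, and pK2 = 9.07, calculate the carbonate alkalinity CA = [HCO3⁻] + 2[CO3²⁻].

[CO2*] = KH · pCO2 = 10^(−1.54) × 2470×10^-6 = 7.124×10^-5 mol/kg
α₀ = 1/(1 + K1/[H⁺] + K1K2/[H⁺]²) = 1/(1 + 10^+1.96 + 10^+0.79) = 0.01017
DIC = [CO2*]/α₀ = 7.124×10^-5 / 0.01017 = 7.007 mmol/kg
CA = (α₁ + 2α₂)·DIC = (0.9272 + 2×0.06268) × 7.007 = 7.38 mmol/kg

CA = 7.38 mmol/kg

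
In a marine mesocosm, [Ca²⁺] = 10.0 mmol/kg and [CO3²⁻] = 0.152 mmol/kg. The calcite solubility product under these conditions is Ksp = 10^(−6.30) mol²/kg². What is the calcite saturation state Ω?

Ω = 3.03

Ksp = 10^(−6.30) = 5.012×10^-7
Ω = [Ca²⁺][CO3²⁻]/Ksp = (10.0×10^-3)(0.152×10^-3) / 5.012×10^-7 = 3.03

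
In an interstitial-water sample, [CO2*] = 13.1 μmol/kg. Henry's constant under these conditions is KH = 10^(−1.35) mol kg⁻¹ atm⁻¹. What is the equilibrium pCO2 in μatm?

KH = 10^(−1.35) = 4.467×10^-2 mol kg⁻¹ atm⁻¹
pCO2 = [CO2*]/KH = 13.1×10^-6 / 4.467×10^-2 = 2.93×10^-4 atm = 293 μatm

pCO2 = 293 μatm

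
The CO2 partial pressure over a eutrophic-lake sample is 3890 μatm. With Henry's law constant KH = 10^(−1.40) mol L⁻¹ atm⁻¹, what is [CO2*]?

KH = 10^(−1.40) = 3.981×10^-2 mol L⁻¹ atm⁻¹
[CO2*] = KH · pCO2 = 3.981×10^-2 × 3890×10^-6 atm = 1.55×10^-4 mol/L

[CO2*] = 155 μmol/L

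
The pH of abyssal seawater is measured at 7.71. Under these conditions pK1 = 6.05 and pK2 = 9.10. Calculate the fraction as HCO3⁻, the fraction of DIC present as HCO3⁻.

α₁ = 0.941

α₁ = 1 / (1 + [H⁺]/K1 + K2/[H⁺]) = 1 / (1 + 10^-1.66 + 10^-1.39)
   = 1 / (1 + 0.021878 + 0.040738) = 1/1.0626 = 0.9411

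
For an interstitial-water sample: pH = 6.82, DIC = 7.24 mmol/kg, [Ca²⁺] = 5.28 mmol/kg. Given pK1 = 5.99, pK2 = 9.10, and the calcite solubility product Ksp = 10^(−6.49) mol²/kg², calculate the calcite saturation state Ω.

Ω = 0.538

α₂ = 1 / (1 + [H⁺]/K2 + [H⁺]²/(K1K2)) = 1 / (1 + 10^+2.28 + 10^+1.45)
   = 1 / (1 + 190.55 + 28.184) = 1/219.73 = 0.004551
[CO3²⁻] = α₂ × DIC = 0.004551 × 7.24 = 0.03295 mmol/kg
Ksp = 10^(−6.49) = 3.236×10^-7
Ω = [Ca²⁺][CO3²⁻]/Ksp = (5.28×10^-3)(3.295×10^-5) / 3.236×10^-7 = 0.538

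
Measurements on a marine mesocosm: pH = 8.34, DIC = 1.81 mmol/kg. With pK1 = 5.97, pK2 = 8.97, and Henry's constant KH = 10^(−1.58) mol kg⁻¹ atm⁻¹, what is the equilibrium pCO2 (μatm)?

α₀ = 1 / (1 + K1/[H⁺] + K1K2/[H⁺]²) = 1 / (1 + 10^+2.37 + 10^+1.74)
   = 1 / (1 + 234.42 + 54.954) = 1/290.38 = 0.003444
[CO2*] = α₀ × DIC = 0.003444 × 1.81 = 0.006233 mmol/kg = 6.233 μmol/kg
pCO2 = [CO2*]/KH = 6.233×10^-6 / 2.630×10^-2 = 237 μatm

pCO2 = 237 μatm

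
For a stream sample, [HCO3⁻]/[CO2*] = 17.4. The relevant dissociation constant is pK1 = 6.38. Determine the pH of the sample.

pH = 7.62

From K1 = [H⁺][HCO3⁻]/[CO2*]:  pH = pK1 + log₁₀([HCO3⁻]/[CO2*])
log₁₀(17.4) = +1.241
pH = 6.38 + (+1.241) = 7.62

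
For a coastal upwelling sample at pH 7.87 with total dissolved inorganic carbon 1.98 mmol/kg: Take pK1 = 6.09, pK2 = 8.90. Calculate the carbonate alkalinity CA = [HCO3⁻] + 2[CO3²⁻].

CA = 2.12 mmol/kg

CA = [HCO3⁻] + 2[CO3²⁻] = (α₁ + 2α₂)·DIC
At pH 7.87: [H⁺]/K1 = 10^-1.78 = 0.016596, K2/[H⁺] = 10^-1.03 = 0.093325
α₁ = 1/(1 + 0.016596 + 0.093325) = 1/1.1099 = 0.9010; α₂ = α₁·K2/[H⁺] = 0.08408
α₁ + 2α₂ = 1.0691
CA = 1.0691 × 1.98 = 2.12 mmol/kg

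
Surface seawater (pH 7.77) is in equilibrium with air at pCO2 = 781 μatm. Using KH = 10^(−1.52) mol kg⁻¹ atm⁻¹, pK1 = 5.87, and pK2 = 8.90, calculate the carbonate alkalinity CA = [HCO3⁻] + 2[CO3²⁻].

[CO2*] = KH · pCO2 = 10^(−1.52) × 781×10^-6 = 2.359×10^-5 mol/kg
α₀ = 1/(1 + K1/[H⁺] + K1K2/[H⁺]²) = 1/(1 + 10^+1.90 + 10^+0.77) = 0.01158
DIC = [CO2*]/α₀ = 2.359×10^-5 / 0.01158 = 2.036 mmol/kg
CA = (α₁ + 2α₂)·DIC = (0.9202 + 2×0.06822) × 2.036 = 2.15 mmol/kg

CA = 2.15 mmol/kg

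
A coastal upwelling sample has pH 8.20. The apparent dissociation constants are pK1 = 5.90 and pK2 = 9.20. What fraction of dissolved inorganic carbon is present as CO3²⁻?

α₂ = 0.0905

α₂ = 1 / (1 + [H⁺]/K2 + [H⁺]²/(K1K2)) = 1 / (1 + 10^+1.00 + 10^-1.30)
   = 1 / (1 + 10.000 + 0.050119) = 1/11.050 = 0.09050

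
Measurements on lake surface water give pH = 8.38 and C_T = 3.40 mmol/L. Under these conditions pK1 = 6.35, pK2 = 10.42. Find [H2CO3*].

[CO2*] = 0.0312 mmol/L

α₀ = 1 / (1 + K1/[H⁺] + K1K2/[H⁺]²) = 1 / (1 + 10^+2.03 + 10^-0.01)
   = 1 / (1 + 107.15 + 0.97724) = 1/109.13 = 0.009163
[CO2*] = α₀ × DIC = 0.009163 × 3.40 = 0.0312 mmol/L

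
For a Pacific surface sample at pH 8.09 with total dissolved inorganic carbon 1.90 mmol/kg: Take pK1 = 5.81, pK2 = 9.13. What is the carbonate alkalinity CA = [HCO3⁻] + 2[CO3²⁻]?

CA = 2.05 mmol/kg

CA = [HCO3⁻] + 2[CO3²⁻] = (α₁ + 2α₂)·DIC
At pH 8.09: [H⁺]/K1 = 10^-2.28 = 0.0052481, K2/[H⁺] = 10^-1.04 = 0.091201
α₁ = 1/(1 + 0.0052481 + 0.091201) = 1/1.0964 = 0.9120; α₂ = α₁·K2/[H⁺] = 0.08318
α₁ + 2α₂ = 1.0784
CA = 1.0784 × 1.90 = 2.05 mmol/kg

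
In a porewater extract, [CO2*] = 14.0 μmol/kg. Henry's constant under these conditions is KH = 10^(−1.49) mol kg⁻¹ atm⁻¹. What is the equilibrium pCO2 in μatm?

pCO2 = 433 μatm

KH = 10^(−1.49) = 3.236×10^-2 mol kg⁻¹ atm⁻¹
pCO2 = [CO2*]/KH = 14.0×10^-6 / 3.236×10^-2 = 4.33×10^-4 atm = 433 μatm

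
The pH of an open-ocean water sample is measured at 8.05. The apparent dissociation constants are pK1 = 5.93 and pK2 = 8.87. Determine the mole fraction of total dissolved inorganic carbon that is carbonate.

α₂ = 0.131

α₂ = 1 / (1 + [H⁺]/K2 + [H⁺]²/(K1K2)) = 1 / (1 + 10^+0.82 + 10^-1.30)
   = 1 / (1 + 6.6069 + 0.050119) = 1/7.6571 = 0.1306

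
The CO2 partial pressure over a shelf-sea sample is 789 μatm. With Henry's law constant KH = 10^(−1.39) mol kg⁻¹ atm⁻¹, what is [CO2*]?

KH = 10^(−1.39) = 4.074×10^-2 mol kg⁻¹ atm⁻¹
[CO2*] = KH · pCO2 = 4.074×10^-2 × 789×10^-6 atm = 3.21×10^-5 mol/kg

[CO2*] = 32.1 μmol/kg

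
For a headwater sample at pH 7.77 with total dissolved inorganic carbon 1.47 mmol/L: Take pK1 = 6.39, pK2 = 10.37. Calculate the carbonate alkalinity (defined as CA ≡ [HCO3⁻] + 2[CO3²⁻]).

CA = [HCO3⁻] + 2[CO3²⁻] = (α₁ + 2α₂)·DIC
At pH 7.77: [H⁺]/K1 = 10^-1.38 = 0.041687, K2/[H⁺] = 10^-2.60 = 0.0025119
α₁ = 1/(1 + 0.041687 + 0.0025119) = 1/1.0442 = 0.9577; α₂ = α₁·K2/[H⁺] = 0.002406
α₁ + 2α₂ = 0.9625
CA = 0.9625 × 1.47 = 1.41 mmol/L

CA = 1.41 mmol/L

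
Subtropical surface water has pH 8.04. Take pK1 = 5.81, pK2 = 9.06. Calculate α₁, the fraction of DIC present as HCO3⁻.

α₁ = 1 / (1 + [H⁺]/K1 + K2/[H⁺]) = 1 / (1 + 10^-2.23 + 10^-1.02)
   = 1 / (1 + 0.0058884 + 0.095499) = 1/1.1014 = 0.9079

α₁ = 0.908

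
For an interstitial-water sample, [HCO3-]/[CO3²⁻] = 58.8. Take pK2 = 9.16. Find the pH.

From K2 = [H⁺][CO3²⁻]/[HCO3-]:  pH = pK2 − log₁₀([HCO3-]/[CO3²⁻])
log₁₀(58.8) = +1.769
pH = 9.16 − (+1.769) = 7.39

pH = 7.39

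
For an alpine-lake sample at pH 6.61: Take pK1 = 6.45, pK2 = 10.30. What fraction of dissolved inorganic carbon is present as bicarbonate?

α₁ = 0.591

α₁ = 1 / (1 + [H⁺]/K1 + K2/[H⁺]) = 1 / (1 + 10^-0.16 + 10^-3.69)
   = 1 / (1 + 0.69183 + 0.00020417) = 1/1.6920 = 0.5910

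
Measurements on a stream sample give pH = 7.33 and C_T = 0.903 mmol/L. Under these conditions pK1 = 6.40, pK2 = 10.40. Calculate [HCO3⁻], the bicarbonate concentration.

[HCO3⁻] = 0.807 mmol/L

α₁ = 1 / (1 + [H⁺]/K1 + K2/[H⁺]) = 1 / (1 + 10^-0.93 + 10^-3.07)
   = 1 / (1 + 0.11749 + 0.00085114) = 1/1.1183 = 0.8942
[HCO3⁻] = α₁ × DIC = 0.8942 × 0.903 = 0.807 mmol/L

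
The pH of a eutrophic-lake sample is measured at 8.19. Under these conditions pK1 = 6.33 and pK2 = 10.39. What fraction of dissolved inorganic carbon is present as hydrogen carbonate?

α₁ = 0.980

α₁ = 1 / (1 + [H⁺]/K1 + K2/[H⁺]) = 1 / (1 + 10^-1.86 + 10^-2.20)
   = 1 / (1 + 0.013804 + 0.0063096) = 1/1.0201 = 0.9803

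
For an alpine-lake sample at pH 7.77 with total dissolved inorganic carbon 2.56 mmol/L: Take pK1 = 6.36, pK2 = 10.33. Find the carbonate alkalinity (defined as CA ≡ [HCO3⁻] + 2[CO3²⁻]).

CA = [HCO3⁻] + 2[CO3²⁻] = (α₁ + 2α₂)·DIC
At pH 7.77: [H⁺]/K1 = 10^-1.41 = 0.038905, K2/[H⁺] = 10^-2.56 = 0.0027542
α₁ = 1/(1 + 0.038905 + 0.0027542) = 1/1.0417 = 0.9600; α₂ = α₁·K2/[H⁺] = 0.002644
α₁ + 2α₂ = 0.9653
CA = 0.9653 × 2.56 = 2.47 mmol/L

CA = 2.47 mmol/L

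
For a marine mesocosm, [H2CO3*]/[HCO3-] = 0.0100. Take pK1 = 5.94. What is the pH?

From K1 = [H⁺][HCO3-]/[H2CO3*]:  pH = pK1 − log₁₀([H2CO3*]/[HCO3-])
log₁₀(0.0100) = -2.000
pH = 5.94 − (-2.000) = 7.94

pH = 7.94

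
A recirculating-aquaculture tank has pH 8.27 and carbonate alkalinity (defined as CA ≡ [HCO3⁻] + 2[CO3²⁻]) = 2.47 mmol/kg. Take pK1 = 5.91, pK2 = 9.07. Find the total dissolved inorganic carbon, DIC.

DIC = 2.18 mmol/kg

CA = [HCO3⁻] + 2[CO3²⁻] = (α₁ + 2α₂)·DIC
At pH 8.27: [H⁺]/K1 = 10^-2.36 = 0.0043652, K2/[H⁺] = 10^-0.80 = 0.15849
α₁ = 1/(1 + 0.0043652 + 0.15849) = 1/1.1629 = 0.8600; α₂ = α₁·K2/[H⁺] = 0.1363
α₁ + 2α₂ = 1.1325
DIC = CA / (α₁ + 2α₂) = 2.47 / 1.1325 = 2.18 mmol/kg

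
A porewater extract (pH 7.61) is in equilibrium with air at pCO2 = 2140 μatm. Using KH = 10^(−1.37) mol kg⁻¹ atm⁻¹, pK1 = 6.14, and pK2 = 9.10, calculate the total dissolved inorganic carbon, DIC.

DIC = 2.87 mmol/kg

[CO2*] = KH · pCO2 = 10^(−1.37) × 2140×10^-6 = 9.129×10^-5 mol/kg
α₀ = 1/(1 + K1/[H⁺] + K1K2/[H⁺]²) = 1/(1 + 10^+1.47 + 10^-0.02) = 0.03178
DIC = [CO2*]/α₀ = 9.129×10^-5 / 0.03178 = 2.87 mmol/kg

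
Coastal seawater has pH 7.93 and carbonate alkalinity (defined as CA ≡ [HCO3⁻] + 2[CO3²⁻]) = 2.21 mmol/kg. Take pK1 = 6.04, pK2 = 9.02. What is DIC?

DIC = 2.08 mmol/kg

CA = [HCO3⁻] + 2[CO3²⁻] = (α₁ + 2α₂)·DIC
At pH 7.93: [H⁺]/K1 = 10^-1.89 = 0.012882, K2/[H⁺] = 10^-1.09 = 0.081283
α₁ = 1/(1 + 0.012882 + 0.081283) = 1/1.0942 = 0.9139; α₂ = α₁·K2/[H⁺] = 0.07429
α₁ + 2α₂ = 1.0625
DIC = CA / (α₁ + 2α₂) = 2.21 / 1.0625 = 2.08 mmol/kg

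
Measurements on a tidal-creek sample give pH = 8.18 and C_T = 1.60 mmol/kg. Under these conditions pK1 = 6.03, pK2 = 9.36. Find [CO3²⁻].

α₂ = 1 / (1 + [H⁺]/K2 + [H⁺]²/(K1K2)) = 1 / (1 + 10^+1.18 + 10^-0.97)
   = 1 / (1 + 15.136 + 0.10715) = 1/16.243 = 0.06157
[CO3²⁻] = α₂ × DIC = 0.06157 × 1.60 = 0.0985 mmol/kg

[CO3²⁻] = 0.0985 mmol/kg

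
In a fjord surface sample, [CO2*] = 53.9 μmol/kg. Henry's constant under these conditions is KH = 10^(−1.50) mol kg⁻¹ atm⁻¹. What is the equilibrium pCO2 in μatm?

KH = 10^(−1.50) = 3.162×10^-2 mol kg⁻¹ atm⁻¹
pCO2 = [CO2*]/KH = 53.9×10^-6 / 3.162×10^-2 = 1.70×10^-3 atm = 1700 μatm

pCO2 = 1700 μatm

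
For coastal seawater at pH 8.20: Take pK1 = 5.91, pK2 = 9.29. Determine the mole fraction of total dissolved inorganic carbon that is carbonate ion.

α₂ = 0.0748

α₂ = 1 / (1 + [H⁺]/K2 + [H⁺]²/(K1K2)) = 1 / (1 + 10^+1.09 + 10^-1.20)
   = 1 / (1 + 12.303 + 0.063096) = 1/13.366 = 0.07482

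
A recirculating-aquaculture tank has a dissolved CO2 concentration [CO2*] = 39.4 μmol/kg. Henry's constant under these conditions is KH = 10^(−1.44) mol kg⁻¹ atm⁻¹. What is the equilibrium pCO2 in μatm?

KH = 10^(−1.44) = 3.631×10^-2 mol kg⁻¹ atm⁻¹
pCO2 = [CO2*]/KH = 39.4×10^-6 / 3.631×10^-2 = 1.09×10^-3 atm = 1090 μatm

pCO2 = 1090 μatm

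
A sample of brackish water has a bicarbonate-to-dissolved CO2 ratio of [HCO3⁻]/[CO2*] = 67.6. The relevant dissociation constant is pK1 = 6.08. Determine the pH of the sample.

From K1 = [H⁺][HCO3⁻]/[CO2*]:  pH = pK1 + log₁₀([HCO3⁻]/[CO2*])
log₁₀(67.6) = +1.830
pH = 6.08 + (+1.830) = 7.91

pH = 7.91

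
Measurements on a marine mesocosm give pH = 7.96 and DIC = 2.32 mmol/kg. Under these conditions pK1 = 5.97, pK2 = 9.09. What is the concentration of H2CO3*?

α₀ = 1 / (1 + K1/[H⁺] + K1K2/[H⁺]²) = 1 / (1 + 10^+1.99 + 10^+0.86)
   = 1 / (1 + 97.724 + 7.2444) = 1/105.97 = 0.009437
[CO2*] = α₀ × DIC = 0.009437 × 2.32 = 0.0219 mmol/kg

[CO2*] = 0.0219 mmol/kg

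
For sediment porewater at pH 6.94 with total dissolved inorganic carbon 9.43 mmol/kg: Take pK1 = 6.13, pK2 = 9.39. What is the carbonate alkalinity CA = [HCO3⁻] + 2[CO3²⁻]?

CA = [HCO3⁻] + 2[CO3²⁻] = (α₁ + 2α₂)·DIC
At pH 6.94: [H⁺]/K1 = 10^-0.81 = 0.15488, K2/[H⁺] = 10^-2.45 = 0.0035481
α₁ = 1/(1 + 0.15488 + 0.0035481) = 1/1.1584 = 0.8632; α₂ = α₁·K2/[H⁺] = 0.003063
α₁ + 2α₂ = 0.8694
CA = 0.8694 × 9.43 = 8.20 mmol/kg

CA = 8.20 mmol/kg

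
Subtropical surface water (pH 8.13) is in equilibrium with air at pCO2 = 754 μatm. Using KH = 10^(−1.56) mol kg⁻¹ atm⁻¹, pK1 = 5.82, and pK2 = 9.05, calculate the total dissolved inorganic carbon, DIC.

DIC = 4.77 mmol/kg

[CO2*] = KH · pCO2 = 10^(−1.56) × 754×10^-6 = 2.077×10^-5 mol/kg
α₀ = 1/(1 + K1/[H⁺] + K1K2/[H⁺]²) = 1/(1 + 10^+2.31 + 10^+1.39) = 0.004353
DIC = [CO2*]/α₀ = 2.077×10^-5 / 0.004353 = 4.77 mmol/kg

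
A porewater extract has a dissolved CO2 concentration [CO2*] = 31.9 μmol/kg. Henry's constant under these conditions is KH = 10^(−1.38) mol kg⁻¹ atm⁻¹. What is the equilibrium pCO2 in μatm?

pCO2 = 765 μatm

KH = 10^(−1.38) = 4.169×10^-2 mol kg⁻¹ atm⁻¹
pCO2 = [CO2*]/KH = 31.9×10^-6 / 4.169×10^-2 = 7.65×10^-4 atm = 765 μatm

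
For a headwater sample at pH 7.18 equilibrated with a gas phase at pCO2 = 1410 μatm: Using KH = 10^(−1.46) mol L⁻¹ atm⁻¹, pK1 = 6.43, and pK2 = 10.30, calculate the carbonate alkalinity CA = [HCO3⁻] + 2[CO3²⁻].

[CO2*] = KH · pCO2 = 10^(−1.46) × 1410×10^-6 = 4.889×10^-5 mol/L
α₀ = 1/(1 + K1/[H⁺] + K1K2/[H⁺]²) = 1/(1 + 10^+0.75 + 10^-2.37) = 0.1509
DIC = [CO2*]/α₀ = 4.889×10^-5 / 0.1509 = 0.3240 mmol/L
CA = (α₁ + 2α₂)·DIC = (0.8485 + 2×0.0006436) × 0.3240 = 0.275 mmol/L

CA = 0.275 mmol/L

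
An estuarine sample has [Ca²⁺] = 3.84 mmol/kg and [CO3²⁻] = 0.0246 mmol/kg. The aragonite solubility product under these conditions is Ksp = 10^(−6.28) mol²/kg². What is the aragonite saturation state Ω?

Ksp = 10^(−6.28) = 5.248×10^-7
Ω = [Ca²⁺][CO3²⁻]/Ksp = (3.84×10^-3)(0.0246×10^-3) / 5.248×10^-7 = 0.180

Ω = 0.180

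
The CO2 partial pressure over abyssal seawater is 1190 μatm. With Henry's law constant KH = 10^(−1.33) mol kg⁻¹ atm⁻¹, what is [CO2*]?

KH = 10^(−1.33) = 4.677×10^-2 mol kg⁻¹ atm⁻¹
[CO2*] = KH · pCO2 = 4.677×10^-2 × 1190×10^-6 atm = 5.57×10^-5 mol/kg

[CO2*] = 55.7 μmol/kg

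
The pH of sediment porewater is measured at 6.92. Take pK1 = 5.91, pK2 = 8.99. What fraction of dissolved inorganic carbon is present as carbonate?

α₂ = 0.00769

α₂ = 1 / (1 + [H⁺]/K2 + [H⁺]²/(K1K2)) = 1 / (1 + 10^+2.07 + 10^+1.06)
   = 1 / (1 + 117.49 + 11.482) = 1/129.97 = 0.007694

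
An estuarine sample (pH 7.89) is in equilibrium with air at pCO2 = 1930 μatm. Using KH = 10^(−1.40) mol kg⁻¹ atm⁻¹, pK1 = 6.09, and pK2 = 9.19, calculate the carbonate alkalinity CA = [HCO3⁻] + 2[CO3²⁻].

[CO2*] = KH · pCO2 = 10^(−1.40) × 1930×10^-6 = 7.683×10^-5 mol/kg
α₀ = 1/(1 + K1/[H⁺] + K1K2/[H⁺]²) = 1/(1 + 10^+1.80 + 10^+0.50) = 0.01487
DIC = [CO2*]/α₀ = 7.683×10^-5 / 0.01487 = 5.168 mmol/kg
CA = (α₁ + 2α₂)·DIC = (0.9381 + 2×0.04702) × 5.168 = 5.33 mmol/kg

CA = 5.33 mmol/kg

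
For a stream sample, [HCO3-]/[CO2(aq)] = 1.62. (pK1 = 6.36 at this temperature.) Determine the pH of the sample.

pH = 6.57

From K1 = [H⁺][HCO3-]/[CO2(aq)]:  pH = pK1 + log₁₀([HCO3-]/[CO2(aq)])
log₁₀(1.62) = +0.210
pH = 6.36 + (+0.210) = 6.57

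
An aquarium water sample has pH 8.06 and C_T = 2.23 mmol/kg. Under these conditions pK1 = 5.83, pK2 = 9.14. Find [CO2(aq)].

[CO2*] = 12.1 μmol/kg

α₀ = 1 / (1 + K1/[H⁺] + K1K2/[H⁺]²) = 1 / (1 + 10^+2.23 + 10^+1.15)
   = 1 / (1 + 169.82 + 14.125) = 1/184.95 = 0.005407
[CO2*] = α₀ × DIC = 0.005407 × 2.23 = 0.0121 mmol/kg = 12.1 μmol/kg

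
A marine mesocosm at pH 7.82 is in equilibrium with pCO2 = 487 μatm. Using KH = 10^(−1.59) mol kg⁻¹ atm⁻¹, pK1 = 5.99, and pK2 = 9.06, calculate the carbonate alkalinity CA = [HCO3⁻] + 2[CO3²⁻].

[CO2*] = KH · pCO2 = 10^(−1.59) × 487×10^-6 = 1.252×10^-5 mol/kg
α₀ = 1/(1 + K1/[H⁺] + K1K2/[H⁺]²) = 1/(1 + 10^+1.83 + 10^+0.59) = 0.01379
DIC = [CO2*]/α₀ = 1.252×10^-5 / 0.01379 = 0.9075 mmol/kg
CA = (α₁ + 2α₂)·DIC = (0.9325 + 2×0.05366) × 0.9075 = 0.944 mmol/kg

CA = 0.944 mmol/kg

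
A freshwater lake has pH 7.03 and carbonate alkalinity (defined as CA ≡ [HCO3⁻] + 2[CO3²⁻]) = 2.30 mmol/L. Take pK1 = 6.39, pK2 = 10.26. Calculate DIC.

CA = [HCO3⁻] + 2[CO3²⁻] = (α₁ + 2α₂)·DIC
At pH 7.03: [H⁺]/K1 = 10^-0.64 = 0.22909, K2/[H⁺] = 10^-3.23 = 0.00058884
α₁ = 1/(1 + 0.22909 + 0.00058884) = 1/1.2297 = 0.8132; α₂ = α₁·K2/[H⁺] = 0.0004789
α₁ + 2α₂ = 0.8142
DIC = CA / (α₁ + 2α₂) = 2.30 / 0.8142 = 2.82 mmol/L

DIC = 2.82 mmol/L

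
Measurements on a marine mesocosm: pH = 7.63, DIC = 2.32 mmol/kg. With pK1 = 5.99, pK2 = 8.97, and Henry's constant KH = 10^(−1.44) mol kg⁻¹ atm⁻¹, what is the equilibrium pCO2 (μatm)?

pCO2 = 1370 μatm

α₀ = 1 / (1 + K1/[H⁺] + K1K2/[H⁺]²) = 1 / (1 + 10^+1.64 + 10^+0.30)
   = 1 / (1 + 43.652 + 1.9953) = 1/46.647 = 0.02144
[CO2*] = α₀ × DIC = 0.02144 × 2.32 = 0.04974 mmol/kg
pCO2 = [CO2*]/KH = 4.974×10^-5 / 3.631×10^-2 = 1370 μatm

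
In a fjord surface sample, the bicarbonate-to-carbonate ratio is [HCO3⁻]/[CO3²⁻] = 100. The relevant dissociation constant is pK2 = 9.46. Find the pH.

pH = 7.46

From K2 = [H⁺][CO3²⁻]/[HCO3⁻]:  pH = pK2 − log₁₀([HCO3⁻]/[CO3²⁻])
log₁₀(100) = +2.000
pH = 9.46 − (+2.000) = 7.46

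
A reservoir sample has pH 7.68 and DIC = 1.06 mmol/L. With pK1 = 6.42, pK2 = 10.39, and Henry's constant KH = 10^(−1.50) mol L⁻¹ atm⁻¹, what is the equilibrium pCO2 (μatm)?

α₀ = 1 / (1 + K1/[H⁺] + K1K2/[H⁺]²) = 1 / (1 + 10^+1.26 + 10^-1.45)
   = 1 / (1 + 18.197 + 0.035481) = 1/19.232 = 0.05200
[CO2*] = α₀ × DIC = 0.05200 × 1.06 = 0.05512 mmol/L
pCO2 = [CO2*]/KH = 5.512×10^-5 / 3.162×10^-2 = 1740 μatm

pCO2 = 1740 μatm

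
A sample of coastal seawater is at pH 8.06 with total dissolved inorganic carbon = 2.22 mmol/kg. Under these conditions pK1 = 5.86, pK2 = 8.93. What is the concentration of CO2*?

α₀ = 1 / (1 + K1/[H⁺] + K1K2/[H⁺]²) = 1 / (1 + 10^+2.20 + 10^+1.33)
   = 1 / (1 + 158.49 + 21.380) = 1/180.87 = 0.005529
[CO2*] = α₀ × DIC = 0.005529 × 2.22 = 0.0123 mmol/kg = 12.3 μmol/kg

[CO2*] = 12.3 μmol/kg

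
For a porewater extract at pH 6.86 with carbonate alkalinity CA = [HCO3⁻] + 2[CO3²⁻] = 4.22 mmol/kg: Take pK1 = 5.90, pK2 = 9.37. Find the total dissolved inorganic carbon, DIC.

DIC = 4.67 mmol/kg

CA = [HCO3⁻] + 2[CO3²⁻] = (α₁ + 2α₂)·DIC
At pH 6.86: [H⁺]/K1 = 10^-0.96 = 0.10965, K2/[H⁺] = 10^-2.51 = 0.0030903
α₁ = 1/(1 + 0.10965 + 0.0030903) = 1/1.1127 = 0.8987; α₂ = α₁·K2/[H⁺] = 0.002777
α₁ + 2α₂ = 0.9042
DIC = CA / (α₁ + 2α₂) = 4.22 / 0.9042 = 4.67 mmol/kg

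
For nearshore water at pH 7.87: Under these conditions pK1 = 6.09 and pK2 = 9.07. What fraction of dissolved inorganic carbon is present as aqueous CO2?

α₀ = 1 / (1 + K1/[H⁺] + K1K2/[H⁺]²) = 1 / (1 + 10^+1.78 + 10^+0.58)
   = 1 / (1 + 60.256 + 3.8019) = 1/65.058 = 0.01537

α₀ = 0.0154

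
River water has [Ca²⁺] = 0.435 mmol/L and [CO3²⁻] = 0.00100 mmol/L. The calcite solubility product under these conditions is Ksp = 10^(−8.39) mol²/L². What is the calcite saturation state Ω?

Ksp = 10^(−8.39) = 4.074×10^-9
Ω = [Ca²⁺][CO3²⁻]/Ksp = (0.435×10^-3)(0.00100×10^-3) / 4.074×10^-9 = 0.107

Ω = 0.107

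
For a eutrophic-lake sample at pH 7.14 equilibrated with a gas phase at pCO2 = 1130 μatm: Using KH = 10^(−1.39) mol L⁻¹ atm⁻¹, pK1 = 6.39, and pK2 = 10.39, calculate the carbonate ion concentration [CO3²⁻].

[CO3²⁻] = 0.146 μmol/L

[CO2*] = KH · pCO2 = 10^(−1.39) × 1130×10^-6 = 4.603×10^-5 mol/L
α₀ = 1/(1 + K1/[H⁺] + K1K2/[H⁺]²) = 1/(1 + 10^+0.75 + 10^-2.50) = 0.1509
DIC = [CO2*]/α₀ = 4.603×10^-5 / 0.1509 = 0.3050 mmol/L
[CO3²⁻] = α₂·DIC; α₂ = 0.0004772, so [CO3²⁻] = 0.0004772 × 0.3050 = 0.000146 mmol/L = 0.146 μmol/L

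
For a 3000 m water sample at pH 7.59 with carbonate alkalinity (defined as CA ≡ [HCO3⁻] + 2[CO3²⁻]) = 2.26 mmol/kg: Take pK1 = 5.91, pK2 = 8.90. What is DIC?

CA = [HCO3⁻] + 2[CO3²⁻] = (α₁ + 2α₂)·DIC
At pH 7.59: [H⁺]/K1 = 10^-1.68 = 0.020893, K2/[H⁺] = 10^-1.31 = 0.048978
α₁ = 1/(1 + 0.020893 + 0.048978) = 1/1.0699 = 0.9347; α₂ = α₁·K2/[H⁺] = 0.04578
α₁ + 2α₂ = 1.0263
DIC = CA / (α₁ + 2α₂) = 2.26 / 1.0263 = 2.20 mmol/kg

DIC = 2.20 mmol/kg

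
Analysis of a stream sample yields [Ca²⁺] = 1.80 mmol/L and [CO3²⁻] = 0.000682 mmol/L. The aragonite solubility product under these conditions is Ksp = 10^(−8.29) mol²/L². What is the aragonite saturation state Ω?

Ω = 0.239

Ksp = 10^(−8.29) = 5.129×10^-9
Ω = [Ca²⁺][CO3²⁻]/Ksp = (1.80×10^-3)(0.000682×10^-3) / 5.129×10^-9 = 0.239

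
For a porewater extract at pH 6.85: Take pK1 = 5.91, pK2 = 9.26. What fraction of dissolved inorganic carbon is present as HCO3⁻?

α₁ = 0.894

α₁ = 1 / (1 + [H⁺]/K1 + K2/[H⁺]) = 1 / (1 + 10^-0.94 + 10^-2.41)
   = 1 / (1 + 0.11482 + 0.0038905) = 1/1.1187 = 0.8939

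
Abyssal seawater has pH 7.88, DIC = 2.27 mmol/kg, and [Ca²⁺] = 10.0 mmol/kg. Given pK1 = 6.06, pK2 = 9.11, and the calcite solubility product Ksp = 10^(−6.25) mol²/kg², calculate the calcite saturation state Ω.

α₂ = 1 / (1 + [H⁺]/K2 + [H⁺]²/(K1K2)) = 1 / (1 + 10^+1.23 + 10^-0.59)
   = 1 / (1 + 16.982 + 0.25704) = 1/18.239 = 0.05483
[CO3²⁻] = α₂ × DIC = 0.05483 × 2.27 = 0.1245 mmol/kg
Ksp = 10^(−6.25) = 5.623×10^-7
Ω = [Ca²⁺][CO3²⁻]/Ksp = (10.0×10^-3)(1.245×10^-4) / 5.623×10^-7 = 2.21

Ω = 2.21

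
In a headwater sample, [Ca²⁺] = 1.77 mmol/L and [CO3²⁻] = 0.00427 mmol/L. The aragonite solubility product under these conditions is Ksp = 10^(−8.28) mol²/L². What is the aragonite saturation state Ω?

Ksp = 10^(−8.28) = 5.248×10^-9
Ω = [Ca²⁺][CO3²⁻]/Ksp = (1.77×10^-3)(0.00427×10^-3) / 5.248×10^-9 = 1.44

Ω = 1.44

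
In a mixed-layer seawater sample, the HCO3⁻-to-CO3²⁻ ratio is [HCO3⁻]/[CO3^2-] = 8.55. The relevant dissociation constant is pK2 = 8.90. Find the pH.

pH = 7.97

From K2 = [H⁺][CO3^2-]/[HCO3⁻]:  pH = pK2 − log₁₀([HCO3⁻]/[CO3^2-])
log₁₀(8.55) = +0.932
pH = 8.90 − (+0.932) = 7.97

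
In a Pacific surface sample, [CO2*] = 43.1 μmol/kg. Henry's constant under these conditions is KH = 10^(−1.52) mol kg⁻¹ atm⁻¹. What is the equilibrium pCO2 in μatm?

KH = 10^(−1.52) = 3.020×10^-2 mol kg⁻¹ atm⁻¹
pCO2 = [CO2*]/KH = 43.1×10^-6 / 3.020×10^-2 = 1.43×10^-3 atm = 1430 μatm

pCO2 = 1430 μatm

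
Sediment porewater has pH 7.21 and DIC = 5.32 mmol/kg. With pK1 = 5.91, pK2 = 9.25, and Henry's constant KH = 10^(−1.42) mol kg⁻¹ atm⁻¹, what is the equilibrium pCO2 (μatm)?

pCO2 = 6620 μatm

α₀ = 1 / (1 + K1/[H⁺] + K1K2/[H⁺]²) = 1 / (1 + 10^+1.30 + 10^-0.74)
   = 1 / (1 + 19.953 + 0.18197) = 1/21.135 = 0.04732
[CO2*] = α₀ × DIC = 0.04732 × 5.32 = 0.2517 mmol/kg
pCO2 = [CO2*]/KH = 2.517×10^-4 / 3.802×10^-2 = 6620 μatm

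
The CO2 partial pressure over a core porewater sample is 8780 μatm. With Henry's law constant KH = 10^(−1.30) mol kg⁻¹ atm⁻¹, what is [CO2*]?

[CO2*] = 440 μmol/kg

KH = 10^(−1.30) = 5.012×10^-2 mol kg⁻¹ atm⁻¹
[CO2*] = KH · pCO2 = 5.012×10^-2 × 8780×10^-6 atm = 4.40×10^-4 mol/kg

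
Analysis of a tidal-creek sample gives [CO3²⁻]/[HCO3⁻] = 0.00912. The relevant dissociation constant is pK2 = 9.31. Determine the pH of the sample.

From K2 = [H⁺][CO3²⁻]/[HCO3⁻]:  pH = pK2 + log₁₀([CO3²⁻]/[HCO3⁻])
log₁₀(0.00912) = -2.040
pH = 9.31 + (-2.040) = 7.27

pH = 7.27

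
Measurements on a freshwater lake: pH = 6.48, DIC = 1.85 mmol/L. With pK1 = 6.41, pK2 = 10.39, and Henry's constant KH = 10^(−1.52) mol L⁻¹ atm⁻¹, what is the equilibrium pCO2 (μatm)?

pCO2 = 2.82×10^4 μatm

α₀ = 1 / (1 + K1/[H⁺] + K1K2/[H⁺]²) = 1 / (1 + 10^+0.07 + 10^-3.84)
   = 1 / (1 + 1.1749 + 0.00014454) = 1/2.1750 = 0.4598
[CO2*] = α₀ × DIC = 0.4598 × 1.85 = 0.8506 mmol/L
pCO2 = [CO2*]/KH = 8.506×10^-4 / 3.020×10^-2 = 2.82×10^4 μatm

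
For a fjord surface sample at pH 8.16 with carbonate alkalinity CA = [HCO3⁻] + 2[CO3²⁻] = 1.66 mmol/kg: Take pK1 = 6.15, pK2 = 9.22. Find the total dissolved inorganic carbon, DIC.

CA = [HCO3⁻] + 2[CO3²⁻] = (α₁ + 2α₂)·DIC
At pH 8.16: [H⁺]/K1 = 10^-2.01 = 0.0097724, K2/[H⁺] = 10^-1.06 = 0.087096
α₁ = 1/(1 + 0.0097724 + 0.087096) = 1/1.0969 = 0.9117; α₂ = α₁·K2/[H⁺] = 0.07940
α₁ + 2α₂ = 1.0705
DIC = CA / (α₁ + 2α₂) = 1.66 / 1.0705 = 1.55 mmol/kg

DIC = 1.55 mmol/kg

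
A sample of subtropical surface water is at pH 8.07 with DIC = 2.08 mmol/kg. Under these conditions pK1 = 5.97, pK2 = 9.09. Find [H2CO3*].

α₀ = 1 / (1 + K1/[H⁺] + K1K2/[H⁺]²) = 1 / (1 + 10^+2.10 + 10^+1.08)
   = 1 / (1 + 125.89 + 12.023) = 1/138.92 = 0.007199
[CO2*] = α₀ × DIC = 0.007199 × 2.08 = 0.0150 mmol/kg = 15.0 μmol/kg

[CO2*] = 15.0 μmol/kg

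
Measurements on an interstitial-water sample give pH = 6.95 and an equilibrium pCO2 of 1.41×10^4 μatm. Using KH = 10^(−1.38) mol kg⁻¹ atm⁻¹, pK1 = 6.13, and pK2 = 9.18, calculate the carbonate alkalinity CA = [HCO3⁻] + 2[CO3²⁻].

CA = 3.93 mmol/kg

[CO2*] = KH · pCO2 = 10^(−1.38) × 1.41×10^4×10^-6 = 5.878×10^-4 mol/kg
α₀ = 1/(1 + K1/[H⁺] + K1K2/[H⁺]²) = 1/(1 + 10^+0.82 + 10^-1.41) = 0.1308
DIC = [CO2*]/α₀ = 5.878×10^-4 / 0.1308 = 4.494 mmol/kg
CA = (α₁ + 2α₂)·DIC = (0.8641 + 2×0.005088) × 4.494 = 3.93 mmol/kg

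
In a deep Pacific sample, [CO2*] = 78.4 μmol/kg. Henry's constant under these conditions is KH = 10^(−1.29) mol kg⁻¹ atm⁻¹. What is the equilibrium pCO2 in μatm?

KH = 10^(−1.29) = 5.129×10^-2 mol kg⁻¹ atm⁻¹
pCO2 = [CO2*]/KH = 78.4×10^-6 / 5.129×10^-2 = 1.53×10^-3 atm = 1530 μatm

pCO2 = 1530 μatm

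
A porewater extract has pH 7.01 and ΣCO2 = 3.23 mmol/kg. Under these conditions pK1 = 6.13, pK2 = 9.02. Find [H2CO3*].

[CO2*] = 0.373 mmol/kg

α₀ = 1 / (1 + K1/[H⁺] + K1K2/[H⁺]²) = 1 / (1 + 10^+0.88 + 10^-1.13)
   = 1 / (1 + 7.5858 + 0.074131) = 1/8.6599 = 0.1155
[CO2*] = α₀ × DIC = 0.1155 × 3.23 = 0.373 mmol/kg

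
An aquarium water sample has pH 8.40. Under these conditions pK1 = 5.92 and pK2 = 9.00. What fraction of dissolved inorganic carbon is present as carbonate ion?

α₂ = 1 / (1 + [H⁺]/K2 + [H⁺]²/(K1K2)) = 1 / (1 + 10^+0.60 + 10^-1.88)
   = 1 / (1 + 3.9811 + 0.013183) = 1/4.9943 = 0.2002

α₂ = 0.200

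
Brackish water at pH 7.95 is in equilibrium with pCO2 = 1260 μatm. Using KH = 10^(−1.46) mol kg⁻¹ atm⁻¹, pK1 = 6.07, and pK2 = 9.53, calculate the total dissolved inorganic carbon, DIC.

DIC = 3.44 mmol/kg

[CO2*] = KH · pCO2 = 10^(−1.46) × 1260×10^-6 = 4.369×10^-5 mol/kg
α₀ = 1/(1 + K1/[H⁺] + K1K2/[H⁺]²) = 1/(1 + 10^+1.88 + 10^+0.30) = 0.01268
DIC = [CO2*]/α₀ = 4.369×10^-5 / 0.01268 = 3.44 mmol/kg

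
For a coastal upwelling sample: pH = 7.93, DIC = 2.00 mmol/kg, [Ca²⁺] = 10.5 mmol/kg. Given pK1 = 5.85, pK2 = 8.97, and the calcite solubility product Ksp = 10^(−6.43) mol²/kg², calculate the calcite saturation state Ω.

Ω = 4.69

α₂ = 1 / (1 + [H⁺]/K2 + [H⁺]²/(K1K2)) = 1 / (1 + 10^+1.04 + 10^-1.04)
   = 1 / (1 + 10.965 + 0.091201) = 1/12.056 = 0.08295
[CO3²⁻] = α₂ × DIC = 0.08295 × 2.00 = 0.1659 mmol/kg
Ksp = 10^(−6.43) = 3.715×10^-7
Ω = [Ca²⁺][CO3²⁻]/Ksp = (10.5×10^-3)(1.659×10^-4) / 3.715×10^-7 = 4.69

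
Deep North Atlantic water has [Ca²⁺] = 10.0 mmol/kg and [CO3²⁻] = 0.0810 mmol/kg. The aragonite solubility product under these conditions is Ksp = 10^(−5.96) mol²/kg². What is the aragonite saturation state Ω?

Ω = 0.739

Ksp = 10^(−5.96) = 1.096×10^-6
Ω = [Ca²⁺][CO3²⁻]/Ksp = (10.0×10^-3)(0.0810×10^-3) / 1.096×10^-6 = 0.739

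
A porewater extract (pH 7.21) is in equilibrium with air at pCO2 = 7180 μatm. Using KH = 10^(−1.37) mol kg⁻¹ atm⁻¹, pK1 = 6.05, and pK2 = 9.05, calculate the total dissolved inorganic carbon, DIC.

DIC = 4.80 mmol/kg

[CO2*] = KH · pCO2 = 10^(−1.37) × 7180×10^-6 = 3.063×10^-4 mol/kg
α₀ = 1/(1 + K1/[H⁺] + K1K2/[H⁺]²) = 1/(1 + 10^+1.16 + 10^-0.68) = 0.06384
DIC = [CO2*]/α₀ = 3.063×10^-4 / 0.06384 = 4.80 mmol/kg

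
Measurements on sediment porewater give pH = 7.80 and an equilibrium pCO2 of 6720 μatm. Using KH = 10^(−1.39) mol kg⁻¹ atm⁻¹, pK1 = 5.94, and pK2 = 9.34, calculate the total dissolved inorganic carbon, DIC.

DIC = 20.7 mmol/kg

[CO2*] = KH · pCO2 = 10^(−1.39) × 6720×10^-6 = 2.738×10^-4 mol/kg
α₀ = 1/(1 + K1/[H⁺] + K1K2/[H⁺]²) = 1/(1 + 10^+1.86 + 10^+0.32) = 0.01324
DIC = [CO2*]/α₀ = 2.738×10^-4 / 0.01324 = 20.7 mmol/kg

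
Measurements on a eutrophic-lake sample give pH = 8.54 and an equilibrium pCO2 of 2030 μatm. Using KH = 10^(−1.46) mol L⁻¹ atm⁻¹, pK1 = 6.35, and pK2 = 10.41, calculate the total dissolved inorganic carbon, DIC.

DIC = 11.1 mmol/L

[CO2*] = KH · pCO2 = 10^(−1.46) × 2030×10^-6 = 7.039×10^-5 mol/L
α₀ = 1/(1 + K1/[H⁺] + K1K2/[H⁺]²) = 1/(1 + 10^+2.19 + 10^+0.32) = 0.006330
DIC = [CO2*]/α₀ = 7.039×10^-5 / 0.006330 = 11.1 mmol/L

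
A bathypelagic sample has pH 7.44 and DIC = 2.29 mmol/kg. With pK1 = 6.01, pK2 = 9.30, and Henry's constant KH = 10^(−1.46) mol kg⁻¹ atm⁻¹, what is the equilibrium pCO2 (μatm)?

α₀ = 1 / (1 + K1/[H⁺] + K1K2/[H⁺]²) = 1 / (1 + 10^+1.43 + 10^-0.43)
   = 1 / (1 + 26.915 + 0.37154) = 1/28.287 = 0.03535
[CO2*] = α₀ × DIC = 0.03535 × 2.29 = 0.08096 mmol/kg
pCO2 = [CO2*]/KH = 8.096×10^-5 / 3.467×10^-2 = 2330 μatm

pCO2 = 2330 μatm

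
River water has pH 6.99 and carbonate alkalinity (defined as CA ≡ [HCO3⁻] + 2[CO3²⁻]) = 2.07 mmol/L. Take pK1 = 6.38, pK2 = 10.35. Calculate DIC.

CA = [HCO3⁻] + 2[CO3²⁻] = (α₁ + 2α₂)·DIC
At pH 6.99: [H⁺]/K1 = 10^-0.61 = 0.24547, K2/[H⁺] = 10^-3.36 = 0.00043652
α₁ = 1/(1 + 0.24547 + 0.00043652) = 1/1.2459 = 0.8026; α₂ = α₁·K2/[H⁺] = 0.0003504
α₁ + 2α₂ = 0.8033
DIC = CA / (α₁ + 2α₂) = 2.07 / 0.8033 = 2.58 mmol/L

DIC = 2.58 mmol/L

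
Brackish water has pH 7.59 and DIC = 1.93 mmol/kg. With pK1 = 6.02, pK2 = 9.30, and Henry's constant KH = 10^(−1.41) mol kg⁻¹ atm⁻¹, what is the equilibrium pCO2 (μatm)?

α₀ = 1 / (1 + K1/[H⁺] + K1K2/[H⁺]²) = 1 / (1 + 10^+1.57 + 10^-0.14)
   = 1 / (1 + 37.154 + 0.72444) = 1/38.878 = 0.02572
[CO2*] = α₀ × DIC = 0.02572 × 1.93 = 0.04964 mmol/kg
pCO2 = [CO2*]/KH = 4.964×10^-5 / 3.890×10^-2 = 1280 μatm

pCO2 = 1280 μatm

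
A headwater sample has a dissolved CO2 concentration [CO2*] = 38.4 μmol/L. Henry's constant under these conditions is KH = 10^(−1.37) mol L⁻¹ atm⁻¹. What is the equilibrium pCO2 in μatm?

pCO2 = 900 μatm

KH = 10^(−1.37) = 4.266×10^-2 mol L⁻¹ atm⁻¹
pCO2 = [CO2*]/KH = 38.4×10^-6 / 4.266×10^-2 = 9.00×10^-4 atm = 900 μatm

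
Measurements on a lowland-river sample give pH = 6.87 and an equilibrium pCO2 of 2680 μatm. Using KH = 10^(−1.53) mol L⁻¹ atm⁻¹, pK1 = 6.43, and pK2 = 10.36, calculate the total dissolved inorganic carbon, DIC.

[CO2*] = KH · pCO2 = 10^(−1.53) × 2680×10^-6 = 7.909×10^-5 mol/L
α₀ = 1/(1 + K1/[H⁺] + K1K2/[H⁺]²) = 1/(1 + 10^+0.44 + 10^-3.05) = 0.2663
DIC = [CO2*]/α₀ = 7.909×10^-5 / 0.2663 = 0.297 mmol/L

DIC = 0.297 mmol/L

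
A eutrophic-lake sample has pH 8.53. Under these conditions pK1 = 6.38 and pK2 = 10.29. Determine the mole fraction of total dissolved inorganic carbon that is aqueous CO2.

α₀ = 0.00691

α₀ = 1 / (1 + K1/[H⁺] + K1K2/[H⁺]²) = 1 / (1 + 10^+2.15 + 10^+0.39)
   = 1 / (1 + 141.25 + 2.4547) = 1/144.71 = 0.006910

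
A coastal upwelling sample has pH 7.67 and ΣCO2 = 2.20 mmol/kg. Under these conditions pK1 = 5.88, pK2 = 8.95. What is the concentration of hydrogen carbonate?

[HCO3⁻] = 2.06 mmol/kg

α₁ = 1 / (1 + [H⁺]/K1 + K2/[H⁺]) = 1 / (1 + 10^-1.79 + 10^-1.28)
   = 1 / (1 + 0.016218 + 0.052481) = 1/1.0687 = 0.9357
[HCO3⁻] = α₁ × DIC = 0.9357 × 2.20 = 2.06 mmol/kg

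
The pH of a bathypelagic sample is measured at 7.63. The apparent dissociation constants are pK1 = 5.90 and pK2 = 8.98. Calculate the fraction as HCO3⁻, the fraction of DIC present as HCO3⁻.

α₁ = 1 / (1 + [H⁺]/K1 + K2/[H⁺]) = 1 / (1 + 10^-1.73 + 10^-1.35)
   = 1 / (1 + 0.018621 + 0.044668) = 1/1.0633 = 0.9405

α₁ = 0.940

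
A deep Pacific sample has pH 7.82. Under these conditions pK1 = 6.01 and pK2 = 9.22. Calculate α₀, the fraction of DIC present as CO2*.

α₀ = 1 / (1 + K1/[H⁺] + K1K2/[H⁺]²) = 1 / (1 + 10^+1.81 + 10^+0.41)
   = 1 / (1 + 64.565 + 2.5704) = 1/68.136 = 0.01468

α₀ = 0.0147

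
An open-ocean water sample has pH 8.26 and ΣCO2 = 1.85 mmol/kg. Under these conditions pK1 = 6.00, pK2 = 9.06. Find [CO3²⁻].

α₂ = 1 / (1 + [H⁺]/K2 + [H⁺]²/(K1K2)) = 1 / (1 + 10^+0.80 + 10^-1.46)
   = 1 / (1 + 6.3096 + 0.034674) = 1/7.3442 = 0.1362
[CO3²⁻] = α₂ × DIC = 0.1362 × 1.85 = 0.252 mmol/kg

[CO3²⁻] = 0.252 mmol/kg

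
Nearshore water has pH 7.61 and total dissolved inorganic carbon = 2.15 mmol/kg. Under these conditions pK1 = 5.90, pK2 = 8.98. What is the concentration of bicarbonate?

α₁ = 1 / (1 + [H⁺]/K1 + K2/[H⁺]) = 1 / (1 + 10^-1.71 + 10^-1.37)
   = 1 / (1 + 0.019498 + 0.042658) = 1/1.0622 = 0.9415
[HCO3⁻] = α₁ × DIC = 0.9415 × 2.15 = 2.02 mmol/kg

[HCO3⁻] = 2.02 mmol/kg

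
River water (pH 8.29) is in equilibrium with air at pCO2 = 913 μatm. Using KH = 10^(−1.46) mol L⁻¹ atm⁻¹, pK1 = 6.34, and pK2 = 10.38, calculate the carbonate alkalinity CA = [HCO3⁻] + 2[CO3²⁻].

CA = 2.87 mmol/L

[CO2*] = KH · pCO2 = 10^(−1.46) × 913×10^-6 = 3.166×10^-5 mol/L
α₀ = 1/(1 + K1/[H⁺] + K1K2/[H⁺]²) = 1/(1 + 10^+1.95 + 10^-0.14) = 0.01101
DIC = [CO2*]/α₀ = 3.166×10^-5 / 0.01101 = 2.876 mmol/L
CA = (α₁ + 2α₂)·DIC = (0.9810 + 2×0.007974) × 2.876 = 2.87 mmol/L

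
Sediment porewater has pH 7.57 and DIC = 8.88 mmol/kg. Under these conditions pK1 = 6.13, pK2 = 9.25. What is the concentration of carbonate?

α₂ = 1 / (1 + [H⁺]/K2 + [H⁺]²/(K1K2)) = 1 / (1 + 10^+1.68 + 10^+0.24)
   = 1 / (1 + 47.863 + 1.7378) = 1/50.601 = 0.01976
[CO3²⁻] = α₂ × DIC = 0.01976 × 8.88 = 0.175 mmol/kg

[CO3²⁻] = 0.175 mmol/kg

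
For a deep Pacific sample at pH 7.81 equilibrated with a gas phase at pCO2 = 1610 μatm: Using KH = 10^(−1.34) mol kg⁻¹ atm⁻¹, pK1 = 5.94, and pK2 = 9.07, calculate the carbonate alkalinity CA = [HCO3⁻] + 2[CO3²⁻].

CA = 6.05 mmol/kg

[CO2*] = KH · pCO2 = 10^(−1.34) × 1610×10^-6 = 7.359×10^-5 mol/kg
α₀ = 1/(1 + K1/[H⁺] + K1K2/[H⁺]²) = 1/(1 + 10^+1.87 + 10^+0.61) = 0.01263
DIC = [CO2*]/α₀ = 7.359×10^-5 / 0.01263 = 5.829 mmol/kg
CA = (α₁ + 2α₂)·DIC = (0.9359 + 2×0.05143) × 5.829 = 6.05 mmol/kg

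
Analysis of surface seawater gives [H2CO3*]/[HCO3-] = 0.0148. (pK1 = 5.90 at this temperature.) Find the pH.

pH = 7.73

From K1 = [H⁺][HCO3-]/[H2CO3*]:  pH = pK1 − log₁₀([H2CO3*]/[HCO3-])
log₁₀(0.0148) = -1.830
pH = 5.90 − (-1.830) = 7.73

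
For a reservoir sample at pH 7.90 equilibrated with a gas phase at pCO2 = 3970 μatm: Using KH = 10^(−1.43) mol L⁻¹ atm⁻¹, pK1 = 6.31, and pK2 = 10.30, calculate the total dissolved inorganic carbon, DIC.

[CO2*] = KH · pCO2 = 10^(−1.43) × 3970×10^-6 = 1.475×10^-4 mol/L
α₀ = 1/(1 + K1/[H⁺] + K1K2/[H⁺]²) = 1/(1 + 10^+1.59 + 10^-0.81) = 0.02496
DIC = [CO2*]/α₀ = 1.475×10^-4 / 0.02496 = 5.91 mmol/L

DIC = 5.91 mmol/L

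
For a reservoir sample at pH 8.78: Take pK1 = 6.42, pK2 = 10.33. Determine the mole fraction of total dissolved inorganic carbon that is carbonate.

α₂ = 0.0273

α₂ = 1 / (1 + [H⁺]/K2 + [H⁺]²/(K1K2)) = 1 / (1 + 10^+1.55 + 10^-0.81)
   = 1 / (1 + 35.481 + 0.15488) = 1/36.636 = 0.02730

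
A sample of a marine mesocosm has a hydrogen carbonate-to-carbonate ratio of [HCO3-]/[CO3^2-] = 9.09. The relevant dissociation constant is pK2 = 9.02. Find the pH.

From K2 = [H⁺][CO3^2-]/[HCO3-]:  pH = pK2 − log₁₀([HCO3-]/[CO3^2-])
log₁₀(9.09) = +0.959
pH = 9.02 − (+0.959) = 8.06

pH = 8.06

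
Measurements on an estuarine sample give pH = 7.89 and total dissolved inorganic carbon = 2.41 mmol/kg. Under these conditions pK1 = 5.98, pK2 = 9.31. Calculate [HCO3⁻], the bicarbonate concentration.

[HCO3⁻] = 2.29 mmol/kg

α₁ = 1 / (1 + [H⁺]/K1 + K2/[H⁺]) = 1 / (1 + 10^-1.91 + 10^-1.42)
   = 1 / (1 + 0.012303 + 0.038019) = 1/1.0503 = 0.9521
[HCO3⁻] = α₁ × DIC = 0.9521 × 2.41 = 2.29 mmol/kg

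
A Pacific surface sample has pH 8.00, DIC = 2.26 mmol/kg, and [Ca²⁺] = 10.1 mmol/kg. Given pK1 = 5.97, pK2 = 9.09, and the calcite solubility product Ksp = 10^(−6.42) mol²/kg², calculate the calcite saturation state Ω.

Ω = 4.47

α₂ = 1 / (1 + [H⁺]/K2 + [H⁺]²/(K1K2)) = 1 / (1 + 10^+1.09 + 10^-0.94)
   = 1 / (1 + 12.303 + 0.11482) = 1/13.418 = 0.07453
[CO3²⁻] = α₂ × DIC = 0.07453 × 2.26 = 0.1684 mmol/kg
Ksp = 10^(−6.42) = 3.802×10^-7
Ω = [Ca²⁺][CO3²⁻]/Ksp = (10.1×10^-3)(1.684×10^-4) / 3.802×10^-7 = 4.47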